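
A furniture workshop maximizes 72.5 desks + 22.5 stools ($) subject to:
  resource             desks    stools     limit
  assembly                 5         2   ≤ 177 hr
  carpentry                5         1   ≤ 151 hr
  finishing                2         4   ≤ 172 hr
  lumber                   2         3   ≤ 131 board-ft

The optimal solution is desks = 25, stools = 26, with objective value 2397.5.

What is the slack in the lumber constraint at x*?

lumber used = 2·25 + 3·26 = 128; slack = 131 − 128 = 3.

3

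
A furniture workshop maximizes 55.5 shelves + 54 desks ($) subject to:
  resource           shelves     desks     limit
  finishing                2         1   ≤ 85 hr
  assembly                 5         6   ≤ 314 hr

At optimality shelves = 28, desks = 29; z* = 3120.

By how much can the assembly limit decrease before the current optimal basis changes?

Binding constraints: finishing, assembly. The basis is B = [[2,1],[5,6]] with det 7.
Per unit decrease in assembly, x* moves by d = (0.1429, -0.2857).
The basis stays optimal until desks reaches 0; allowable decrease = 101.5 hr.

101.5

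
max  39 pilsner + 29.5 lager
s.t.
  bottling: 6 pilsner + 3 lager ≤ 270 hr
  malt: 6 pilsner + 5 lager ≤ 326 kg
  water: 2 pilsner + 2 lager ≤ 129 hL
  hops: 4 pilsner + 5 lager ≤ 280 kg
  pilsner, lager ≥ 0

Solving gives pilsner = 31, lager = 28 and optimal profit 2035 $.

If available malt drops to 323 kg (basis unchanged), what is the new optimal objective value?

Binding: bottling and malt. Non-binding: water (11 unused), hops (16 unused).
Slack constraints have shadow price 0 (complementary slackness).
The binding rows give the dual system: 6·y_bottling + 6·y_malt = 39 and 3·y_bottling + 5·y_malt = 29.5.
Solving: y_bottling = 1.5, y_malt = 5.
Δz = y_malt·Δb = 5 × (-3) = -15, so new z* = 2035 − 15 = 2020.

2020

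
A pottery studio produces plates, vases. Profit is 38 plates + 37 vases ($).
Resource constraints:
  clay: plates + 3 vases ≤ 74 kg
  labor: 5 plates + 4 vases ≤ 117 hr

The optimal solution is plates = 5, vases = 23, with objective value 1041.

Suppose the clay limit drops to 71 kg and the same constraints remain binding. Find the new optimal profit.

Check each constraint at x*: clay 74/74 (tight); labor 117/117 (tight).
From A_Bᵀ y = c: 1·y_clay + 5·y_labor = 38; 3·y_clay + 4·y_labor = 37.
This yields shadow prices y_clay = 3, y_labor = 7.
Δz = y_clay·Δb = 3 × (-3) = -9, so new z* = 1041 − 9 = 1032.

1032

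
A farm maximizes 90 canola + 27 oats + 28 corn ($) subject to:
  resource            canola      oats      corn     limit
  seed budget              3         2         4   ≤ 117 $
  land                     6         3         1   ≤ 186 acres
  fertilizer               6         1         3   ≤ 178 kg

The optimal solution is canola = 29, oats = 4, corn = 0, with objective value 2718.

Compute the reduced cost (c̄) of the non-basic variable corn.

At the optimum: seed budget uses 95 of 117 (slack = 22); land uses 186 of 186 (binding); fertilizer uses 178 of 178 (binding).
Since seed budget is not tight, its dual is 0.
The binding rows give the dual system: 6·y_land + 6·y_fertilizer = 90 and 3·y_land + 1·y_fertilizer = 27.
Solving: y_land = 6, y_fertilizer = 9.
Reduced cost of corn: c₃ − yᵀa₃ = 28 − (6·1 + 9·3) = 28 − 33 = -5.

-5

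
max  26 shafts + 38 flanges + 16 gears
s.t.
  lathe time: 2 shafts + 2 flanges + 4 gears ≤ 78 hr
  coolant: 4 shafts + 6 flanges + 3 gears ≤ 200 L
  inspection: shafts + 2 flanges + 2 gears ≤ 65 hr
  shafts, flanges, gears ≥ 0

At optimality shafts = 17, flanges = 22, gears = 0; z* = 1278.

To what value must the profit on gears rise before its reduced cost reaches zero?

22

At the optimum: lathe time uses 78 of 78 (binding); coolant uses 200 of 200 (binding); inspection uses 61 of 65 (slack = 4).
Since inspection is not tight, its dual is 0.
Dual feasibility on the basic columns requires 2·y_lathe time + 4·y_coolant = 26, 2·y_lathe time + 6·y_coolant = 38.
This yields shadow prices y_lathe time = 1, y_coolant = 6.
gears enters the basis when its profit ≥ yᵀa₃ = 1·4 + 6·3 = 22.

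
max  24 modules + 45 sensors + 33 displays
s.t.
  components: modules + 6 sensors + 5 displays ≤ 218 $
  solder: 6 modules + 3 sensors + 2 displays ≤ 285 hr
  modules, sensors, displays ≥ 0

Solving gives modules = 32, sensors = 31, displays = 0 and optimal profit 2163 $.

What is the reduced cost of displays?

-3

Check each constraint at x*: components 218/218 (tight); solder 285/285 (tight).
Dual feasibility on the basic columns requires 1·y_components + 6·y_solder = 24, 6·y_components + 3·y_solder = 45.
This yields shadow prices y_components = 6, y_solder = 3.
Reduced cost of displays: c₃ − yᵀa₃ = 33 − (6·5 + 3·2) = 33 − 36 = -3.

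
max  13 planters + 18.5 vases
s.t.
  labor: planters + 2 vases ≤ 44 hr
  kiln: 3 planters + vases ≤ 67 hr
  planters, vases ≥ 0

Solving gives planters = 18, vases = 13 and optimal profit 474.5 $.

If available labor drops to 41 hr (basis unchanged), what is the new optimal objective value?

Check each constraint at x*: labor 44/44 (tight); kiln 67/67 (tight).
From A_Bᵀ y = c: 1·y_labor + 3·y_kiln = 13; 2·y_labor + 1·y_kiln = 18.5.
This yields shadow prices y_labor = 8.5, y_kiln = 1.5.
Δz = y_labor·Δb = 8.5 × (-3) = -25.5, so new z* = 474.5 − 25.5 = 449.

449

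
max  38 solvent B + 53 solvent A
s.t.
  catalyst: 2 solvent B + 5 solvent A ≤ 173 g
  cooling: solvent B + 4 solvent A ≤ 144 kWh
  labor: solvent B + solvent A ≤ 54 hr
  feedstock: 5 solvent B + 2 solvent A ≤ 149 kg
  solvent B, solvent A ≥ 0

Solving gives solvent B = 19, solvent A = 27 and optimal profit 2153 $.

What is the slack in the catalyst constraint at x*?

0

catalyst used = 2·19 + 5·27 = 173; slack = 173 − 173 = 0.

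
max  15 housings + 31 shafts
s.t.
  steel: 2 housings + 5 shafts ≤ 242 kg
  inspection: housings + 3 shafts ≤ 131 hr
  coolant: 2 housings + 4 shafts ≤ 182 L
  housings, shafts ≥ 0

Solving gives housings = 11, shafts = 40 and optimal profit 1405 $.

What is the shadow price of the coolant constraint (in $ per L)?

Check each constraint at x*: steel 222/242 (slack 20); inspection 131/131 (tight); coolant 182/182 (tight).
By complementary slackness, y = 0 for the non-binding constraint.
The binding rows give the dual system: 1·y_inspection + 2·y_coolant = 15 and 3·y_inspection + 4·y_coolant = 31.
→ y_inspection = 1 and y_coolant = 7.
Shadow price of coolant = 7.

7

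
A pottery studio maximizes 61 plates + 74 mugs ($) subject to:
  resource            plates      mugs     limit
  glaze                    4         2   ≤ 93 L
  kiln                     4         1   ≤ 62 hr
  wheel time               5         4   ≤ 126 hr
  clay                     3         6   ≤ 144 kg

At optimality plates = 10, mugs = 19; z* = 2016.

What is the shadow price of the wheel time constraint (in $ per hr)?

8

Binding: wheel time and clay. Non-binding: glaze (15 unused), kiln (3 unused).
By complementary slackness, y = 0 for the non-binding constraints.
The binding rows give the dual system: 5·y_wheel time + 3·y_clay = 61 and 4·y_wheel time + 6·y_clay = 74.
→ y_wheel time = 8 and y_clay = 7.
Shadow price of wheel time = 8.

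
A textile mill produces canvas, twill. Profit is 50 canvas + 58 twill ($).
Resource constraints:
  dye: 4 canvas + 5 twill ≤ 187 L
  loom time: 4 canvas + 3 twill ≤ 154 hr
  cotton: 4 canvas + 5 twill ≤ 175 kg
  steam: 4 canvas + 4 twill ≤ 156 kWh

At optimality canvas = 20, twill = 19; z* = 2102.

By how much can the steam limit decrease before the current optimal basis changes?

Binding constraints: cotton, steam. The basis is B = [[4,5],[4,4]] with det -4.
Per unit decrease in steam, x* moves by d = (-1.25, 1).
The basis stays optimal until canvas reaches 0; allowable decrease = 16 kWh.

16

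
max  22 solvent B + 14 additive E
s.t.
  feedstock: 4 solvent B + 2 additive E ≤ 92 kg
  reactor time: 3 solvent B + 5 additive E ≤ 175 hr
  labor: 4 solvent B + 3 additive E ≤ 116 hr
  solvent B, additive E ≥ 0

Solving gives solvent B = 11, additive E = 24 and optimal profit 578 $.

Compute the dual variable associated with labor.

At the optimum: feedstock uses 92 of 92 (binding); reactor time uses 153 of 175 (slack = 22); labor uses 116 of 116 (binding).
Slack constraints have shadow price 0 (complementary slackness).
Dual feasibility on the basic columns requires 4·y_feedstock + 4·y_labor = 22, 2·y_feedstock + 3·y_labor = 14.
Solving: y_feedstock = 2.5, y_labor = 3.
Shadow price of labor = 3.

3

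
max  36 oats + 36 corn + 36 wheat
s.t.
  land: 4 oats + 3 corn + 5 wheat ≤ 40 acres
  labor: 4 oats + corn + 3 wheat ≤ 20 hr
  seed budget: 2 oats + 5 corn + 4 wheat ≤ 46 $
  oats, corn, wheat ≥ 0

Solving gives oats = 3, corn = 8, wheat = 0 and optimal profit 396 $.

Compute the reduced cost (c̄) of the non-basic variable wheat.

Check each constraint at x*: land 36/40 (slack 4); labor 20/20 (tight); seed budget 46/46 (tight).
By complementary slackness, y = 0 for the non-binding constraint.
Dual feasibility on the basic columns requires 4·y_labor + 2·y_seed budget = 36, 1·y_labor + 5·y_seed budget = 36.
→ y_labor = 6 and y_seed budget = 6.
Reduced cost of wheat: c₃ − yᵀa₃ = 36 − (6·3 + 6·4) = 36 − 42 = -6.

-6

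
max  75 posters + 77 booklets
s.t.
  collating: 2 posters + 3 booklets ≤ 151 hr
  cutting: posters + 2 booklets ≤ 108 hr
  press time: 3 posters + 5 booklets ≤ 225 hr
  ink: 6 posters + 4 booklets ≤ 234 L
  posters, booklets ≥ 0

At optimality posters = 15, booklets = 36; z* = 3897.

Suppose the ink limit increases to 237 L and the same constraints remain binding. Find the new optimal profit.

3921

Binding: press time and ink. Non-binding: collating (13 unused), cutting (21 unused).
Slack constraints have shadow price 0 (complementary slackness).
Dual feasibility on the basic columns requires 3·y_press time + 6·y_ink = 75, 5·y_press time + 4·y_ink = 77.
This yields shadow prices y_press time = 9, y_ink = 8.
Δz = y_ink·Δb = 8 × (3) = 24, so new z* = 3897 + 24 = 3921.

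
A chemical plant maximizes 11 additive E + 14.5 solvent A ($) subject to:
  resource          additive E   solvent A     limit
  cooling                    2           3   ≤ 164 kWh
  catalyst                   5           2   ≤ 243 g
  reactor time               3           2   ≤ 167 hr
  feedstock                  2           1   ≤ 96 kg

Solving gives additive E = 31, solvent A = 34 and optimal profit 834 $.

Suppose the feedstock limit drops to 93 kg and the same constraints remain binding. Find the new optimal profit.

831

At the optimum: cooling uses 164 of 164 (binding); catalyst uses 223 of 243 (slack = 20); reactor time uses 161 of 167 (slack = 6); feedstock uses 96 of 96 (binding).
Since catalyst, reactor time are not tight, their duals are 0.
The binding rows give the dual system: 2·y_cooling + 2·y_feedstock = 11 and 3·y_cooling + 1·y_feedstock = 14.5.
Solving: y_cooling = 4.5, y_feedstock = 1.
Δz = y_feedstock·Δb = 1 × (-3) = -3, so new z* = 834 − 3 = 831.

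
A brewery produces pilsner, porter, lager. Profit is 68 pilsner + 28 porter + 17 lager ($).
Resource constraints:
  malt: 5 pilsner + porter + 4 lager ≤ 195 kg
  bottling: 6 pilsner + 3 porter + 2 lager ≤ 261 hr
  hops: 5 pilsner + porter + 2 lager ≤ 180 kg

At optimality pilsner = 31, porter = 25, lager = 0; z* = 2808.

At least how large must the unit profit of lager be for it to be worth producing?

At the optimum: malt uses 180 of 195 (slack = 15); bottling uses 261 of 261 (binding); hops uses 180 of 180 (binding).
Slack constraints have shadow price 0 (complementary slackness).
Dual feasibility on the basic columns requires 6·y_bottling + 5·y_hops = 68, 3·y_bottling + 1·y_hops = 28.
This yields shadow prices y_bottling = 8, y_hops = 4.
lager enters the basis when its profit ≥ yᵀa₃ = 8·2 + 4·2 = 24.

24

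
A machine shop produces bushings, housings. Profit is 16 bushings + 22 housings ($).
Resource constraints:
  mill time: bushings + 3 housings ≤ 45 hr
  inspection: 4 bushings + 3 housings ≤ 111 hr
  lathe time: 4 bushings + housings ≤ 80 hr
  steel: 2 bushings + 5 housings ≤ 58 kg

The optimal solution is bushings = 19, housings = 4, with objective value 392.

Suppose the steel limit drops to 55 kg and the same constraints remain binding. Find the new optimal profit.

Binding: lathe time and steel. Non-binding: mill time (14 unused), inspection (23 unused).
By complementary slackness, y = 0 for the non-binding constraints.
Dual feasibility on the basic columns requires 4·y_lathe time + 2·y_steel = 16, 1·y_lathe time + 5·y_steel = 22.
This yields shadow prices y_lathe time = 2, y_steel = 4.
Δz = y_steel·Δb = 4 × (-3) = -12, so new z* = 392 − 12 = 380.

380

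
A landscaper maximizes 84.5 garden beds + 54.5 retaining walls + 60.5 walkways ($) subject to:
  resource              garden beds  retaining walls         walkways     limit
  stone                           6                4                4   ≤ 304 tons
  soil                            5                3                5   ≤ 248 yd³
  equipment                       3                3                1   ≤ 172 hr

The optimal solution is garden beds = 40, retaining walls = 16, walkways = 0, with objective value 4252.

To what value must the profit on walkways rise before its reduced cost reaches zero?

65.5

Binding: stone and soil. Non-binding: equipment (4 unused).
By complementary slackness, y = 0 for the non-binding constraint.
From A_Bᵀ y = c: 6·y_stone + 5·y_soil = 84.5; 4·y_stone + 3·y_soil = 54.5.
This yields shadow prices y_stone = 9.5, y_soil = 5.5.
walkways enters the basis when its profit ≥ yᵀa₃ = 9.5·4 + 5.5·5 = 65.5.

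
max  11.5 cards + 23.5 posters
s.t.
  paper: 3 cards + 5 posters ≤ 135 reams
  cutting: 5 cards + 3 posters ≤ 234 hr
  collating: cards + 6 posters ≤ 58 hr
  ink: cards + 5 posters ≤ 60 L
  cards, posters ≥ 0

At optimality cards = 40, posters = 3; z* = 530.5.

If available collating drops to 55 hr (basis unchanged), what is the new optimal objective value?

Check each constraint at x*: paper 135/135 (tight); cutting 209/234 (slack 25); collating 58/58 (tight); ink 55/60 (slack 5).
By complementary slackness, y = 0 for the non-binding constraints.
From A_Bᵀ y = c: 3·y_paper + 1·y_collating = 11.5; 5·y_paper + 6·y_collating = 23.5.
Solving: y_paper = 3.5, y_collating = 1.
Δz = y_collating·Δb = 1 × (-3) = -3, so new z* = 530.5 − 3 = 527.5.

527.5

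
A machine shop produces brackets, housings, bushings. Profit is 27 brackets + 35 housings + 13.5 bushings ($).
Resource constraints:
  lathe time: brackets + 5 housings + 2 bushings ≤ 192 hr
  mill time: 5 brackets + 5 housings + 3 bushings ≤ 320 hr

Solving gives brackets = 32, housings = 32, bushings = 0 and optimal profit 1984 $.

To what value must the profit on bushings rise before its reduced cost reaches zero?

At the optimum: lathe time uses 192 of 192 (binding); mill time uses 320 of 320 (binding).
From A_Bᵀ y = c: 1·y_lathe time + 5·y_mill time = 27; 5·y_lathe time + 5·y_mill time = 35.
This yields shadow prices y_lathe time = 2, y_mill time = 5.
bushings enters the basis when its profit ≥ yᵀa₃ = 2·2 + 5·3 = 19.

19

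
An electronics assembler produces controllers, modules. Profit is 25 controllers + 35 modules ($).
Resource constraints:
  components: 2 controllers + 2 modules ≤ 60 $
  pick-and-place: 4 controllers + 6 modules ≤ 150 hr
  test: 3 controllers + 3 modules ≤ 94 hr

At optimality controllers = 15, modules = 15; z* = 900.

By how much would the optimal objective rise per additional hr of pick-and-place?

5

Binding: components and pick-and-place. Non-binding: test (4 unused).
Slack constraints have shadow price 0 (complementary slackness).
Dual feasibility on the basic columns requires 2·y_components + 4·y_pick-and-place = 25, 2·y_components + 6·y_pick-and-place = 35.
Solving: y_components = 2.5, y_pick-and-place = 5.
Shadow price of pick-and-place = 5.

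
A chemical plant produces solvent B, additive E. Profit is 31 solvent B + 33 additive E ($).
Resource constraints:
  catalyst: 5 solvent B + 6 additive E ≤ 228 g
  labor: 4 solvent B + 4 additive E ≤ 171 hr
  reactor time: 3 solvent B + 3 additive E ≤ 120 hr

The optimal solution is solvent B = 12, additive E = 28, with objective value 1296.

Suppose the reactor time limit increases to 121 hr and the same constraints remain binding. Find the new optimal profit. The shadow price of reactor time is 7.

Δb = 1, so new z* = 1296 + (7)·(1) = 1296 + 7 = 1303.

1303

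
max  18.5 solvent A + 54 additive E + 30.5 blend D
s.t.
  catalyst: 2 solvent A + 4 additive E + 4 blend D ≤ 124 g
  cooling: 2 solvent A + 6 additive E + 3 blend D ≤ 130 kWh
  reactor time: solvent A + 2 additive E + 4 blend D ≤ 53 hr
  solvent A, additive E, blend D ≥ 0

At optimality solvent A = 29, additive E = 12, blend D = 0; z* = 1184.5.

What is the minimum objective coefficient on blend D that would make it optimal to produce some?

At the optimum: catalyst uses 106 of 124 (slack = 18); cooling uses 130 of 130 (binding); reactor time uses 53 of 53 (binding).
By complementary slackness, y = 0 for the non-binding constraint.
The binding rows give the dual system: 2·y_cooling + 1·y_reactor time = 18.5 and 6·y_cooling + 2·y_reactor time = 54.
Solving: y_cooling = 8.5, y_reactor time = 1.5.
blend D enters the basis when its profit ≥ yᵀa₃ = 8.5·3 + 1.5·4 = 31.5.

31.5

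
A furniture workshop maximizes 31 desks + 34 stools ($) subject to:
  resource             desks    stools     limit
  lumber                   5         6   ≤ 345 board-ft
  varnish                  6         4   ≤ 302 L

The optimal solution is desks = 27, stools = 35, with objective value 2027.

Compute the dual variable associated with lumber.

5

Check each constraint at x*: lumber 345/345 (tight); varnish 302/302 (tight).
From A_Bᵀ y = c: 5·y_lumber + 6·y_varnish = 31; 6·y_lumber + 4·y_varnish = 34.
This yields shadow prices y_lumber = 5, y_varnish = 1.
Shadow price of lumber = 5.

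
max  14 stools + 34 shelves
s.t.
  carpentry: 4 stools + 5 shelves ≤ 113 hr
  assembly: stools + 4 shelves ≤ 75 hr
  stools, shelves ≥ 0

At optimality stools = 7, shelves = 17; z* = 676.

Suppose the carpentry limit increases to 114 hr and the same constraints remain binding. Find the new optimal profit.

678

At the optimum: carpentry uses 113 of 113 (binding); assembly uses 75 of 75 (binding).
Dual feasibility on the basic columns requires 4·y_carpentry + 1·y_assembly = 14, 5·y_carpentry + 4·y_assembly = 34.
Solving: y_carpentry = 2, y_assembly = 6.
Δz = y_carpentry·Δb = 2 × (1) = 2, so new z* = 676 + 2 = 678.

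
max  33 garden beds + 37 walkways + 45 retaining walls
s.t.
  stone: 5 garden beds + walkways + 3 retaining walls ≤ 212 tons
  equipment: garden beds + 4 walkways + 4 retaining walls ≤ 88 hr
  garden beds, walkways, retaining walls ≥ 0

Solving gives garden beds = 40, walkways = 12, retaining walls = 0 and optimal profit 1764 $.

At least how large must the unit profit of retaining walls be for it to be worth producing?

47

Both stone and equipment are binding at x*.
Dual feasibility on the basic columns requires 5·y_stone + 1·y_equipment = 33, 1·y_stone + 4·y_equipment = 37.
Solving: y_stone = 5, y_equipment = 8.
retaining walls enters the basis when its profit ≥ yᵀa₃ = 5·3 + 8·4 = 47.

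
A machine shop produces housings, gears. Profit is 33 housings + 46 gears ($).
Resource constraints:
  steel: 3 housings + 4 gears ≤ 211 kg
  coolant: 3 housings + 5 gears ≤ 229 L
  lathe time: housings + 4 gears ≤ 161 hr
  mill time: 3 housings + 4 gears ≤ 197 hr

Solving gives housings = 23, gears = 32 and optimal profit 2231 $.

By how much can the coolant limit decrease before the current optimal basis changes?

32

Binding constraints: coolant, mill time. The basis is B = [[3,5],[3,4]] with det -3.
Per unit decrease in coolant, x* moves by d = (1.3333, -1).
The basis stays optimal until gears reaches 0; allowable decrease = 32 L.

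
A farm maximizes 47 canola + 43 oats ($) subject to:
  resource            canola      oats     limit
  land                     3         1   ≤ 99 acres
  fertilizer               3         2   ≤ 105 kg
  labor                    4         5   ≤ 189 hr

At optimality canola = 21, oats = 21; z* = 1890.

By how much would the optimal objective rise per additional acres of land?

At the optimum: land uses 84 of 99 (slack = 15); fertilizer uses 105 of 105 (binding); labor uses 189 of 189 (binding).
Since land is not tight, its dual is 0.
From A_Bᵀ y = c: 3·y_fertilizer + 4·y_labor = 47; 2·y_fertilizer + 5·y_labor = 43.
This yields shadow prices y_fertilizer = 9, y_labor = 5.
Shadow price of land = 0.

0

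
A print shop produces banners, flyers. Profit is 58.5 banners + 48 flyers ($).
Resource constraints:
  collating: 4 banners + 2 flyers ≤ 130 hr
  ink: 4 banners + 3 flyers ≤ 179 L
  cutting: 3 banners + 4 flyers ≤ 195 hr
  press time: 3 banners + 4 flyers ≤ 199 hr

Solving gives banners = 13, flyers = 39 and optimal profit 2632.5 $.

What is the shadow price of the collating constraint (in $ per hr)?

9

Check each constraint at x*: collating 130/130 (tight); ink 169/179 (slack 10); cutting 195/195 (tight); press time 195/199 (slack 4).
By complementary slackness, y = 0 for the non-binding constraints.
The binding rows give the dual system: 4·y_collating + 3·y_cutting = 58.5 and 2·y_collating + 4·y_cutting = 48.
Solving: y_collating = 9, y_cutting = 7.5.
Shadow price of collating = 9.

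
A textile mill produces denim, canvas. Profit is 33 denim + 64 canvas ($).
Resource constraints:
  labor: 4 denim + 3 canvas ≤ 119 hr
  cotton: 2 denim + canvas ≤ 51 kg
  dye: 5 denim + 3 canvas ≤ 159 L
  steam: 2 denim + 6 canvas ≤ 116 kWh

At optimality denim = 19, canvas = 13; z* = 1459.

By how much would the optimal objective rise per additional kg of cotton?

At the optimum: labor uses 115 of 119 (slack = 4); cotton uses 51 of 51 (binding); dye uses 134 of 159 (slack = 25); steam uses 116 of 116 (binding).
Since labor, dye are not tight, their duals are 0.
From A_Bᵀ y = c: 2·y_cotton + 2·y_steam = 33; 1·y_cotton + 6·y_steam = 64.
This yields shadow prices y_cotton = 7, y_steam = 9.5.
Shadow price of cotton = 7.

7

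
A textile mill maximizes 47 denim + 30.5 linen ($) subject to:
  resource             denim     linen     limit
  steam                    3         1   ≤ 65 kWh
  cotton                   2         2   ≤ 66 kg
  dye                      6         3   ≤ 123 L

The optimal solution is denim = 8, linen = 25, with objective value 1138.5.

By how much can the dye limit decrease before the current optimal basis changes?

24

Binding constraints: cotton, dye. The basis is B = [[2,2],[6,3]] with det -6.
Per unit decrease in dye, x* moves by d = (-0.3333, 0.3333).
The basis stays optimal until denim reaches 0; allowable decrease = 24 L.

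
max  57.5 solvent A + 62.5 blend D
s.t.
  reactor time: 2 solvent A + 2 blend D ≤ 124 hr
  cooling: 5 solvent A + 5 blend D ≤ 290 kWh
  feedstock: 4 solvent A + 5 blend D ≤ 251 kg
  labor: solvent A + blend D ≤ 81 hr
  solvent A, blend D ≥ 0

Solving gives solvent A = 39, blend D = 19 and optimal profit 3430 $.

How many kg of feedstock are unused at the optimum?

0

feedstock used = 4·39 + 5·19 = 251; slack = 251 − 251 = 0.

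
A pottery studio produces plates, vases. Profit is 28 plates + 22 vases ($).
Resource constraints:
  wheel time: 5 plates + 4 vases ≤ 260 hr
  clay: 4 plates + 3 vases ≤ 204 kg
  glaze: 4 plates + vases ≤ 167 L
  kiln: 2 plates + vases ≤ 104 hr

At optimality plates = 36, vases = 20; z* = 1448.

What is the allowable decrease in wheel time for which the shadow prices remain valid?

Binding constraints: wheel time, clay. The basis is B = [[5,4],[4,3]] with det -1.
Per unit decrease in wheel time, x* moves by d = (3, -4).
The basis stays optimal until glaze becomes binding; allowable decrease = 0.375 hr.

0.375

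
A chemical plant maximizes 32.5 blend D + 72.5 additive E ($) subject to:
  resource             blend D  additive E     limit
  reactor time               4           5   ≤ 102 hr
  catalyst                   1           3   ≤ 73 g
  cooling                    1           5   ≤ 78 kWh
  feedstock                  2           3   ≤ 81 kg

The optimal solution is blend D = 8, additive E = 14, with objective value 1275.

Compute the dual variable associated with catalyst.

0

Check each constraint at x*: reactor time 102/102 (tight); catalyst 50/73 (slack 23); cooling 78/78 (tight); feedstock 58/81 (slack 23).
Slack constraints have shadow price 0 (complementary slackness).
Dual feasibility on the basic columns requires 4·y_reactor time + 1·y_cooling = 32.5, 5·y_reactor time + 5·y_cooling = 72.5.
→ y_reactor time = 6 and y_cooling = 8.5.
Shadow price of catalyst = 0.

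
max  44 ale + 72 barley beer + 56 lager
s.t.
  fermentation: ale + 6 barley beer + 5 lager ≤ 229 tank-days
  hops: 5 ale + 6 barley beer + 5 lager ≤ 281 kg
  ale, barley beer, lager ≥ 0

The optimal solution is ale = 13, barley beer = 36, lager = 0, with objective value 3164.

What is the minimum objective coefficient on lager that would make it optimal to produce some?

60

Both fermentation and hops are binding at x*.
The binding rows give the dual system: 1·y_fermentation + 5·y_hops = 44 and 6·y_fermentation + 6·y_hops = 72.
This yields shadow prices y_fermentation = 4, y_hops = 8.
lager enters the basis when its profit ≥ yᵀa₃ = 4·5 + 8·5 = 60.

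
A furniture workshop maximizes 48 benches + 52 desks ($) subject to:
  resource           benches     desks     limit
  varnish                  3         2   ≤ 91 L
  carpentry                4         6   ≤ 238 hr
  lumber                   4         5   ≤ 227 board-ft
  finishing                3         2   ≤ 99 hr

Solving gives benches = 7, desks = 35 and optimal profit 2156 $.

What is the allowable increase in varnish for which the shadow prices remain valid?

8

Binding constraints: varnish, carpentry. The basis is B = [[3,2],[4,6]] with det 10.
Per unit increase in varnish, x* moves by d = (0.6, -0.4).
The basis stays optimal until finishing becomes binding; allowable increase = 8 L.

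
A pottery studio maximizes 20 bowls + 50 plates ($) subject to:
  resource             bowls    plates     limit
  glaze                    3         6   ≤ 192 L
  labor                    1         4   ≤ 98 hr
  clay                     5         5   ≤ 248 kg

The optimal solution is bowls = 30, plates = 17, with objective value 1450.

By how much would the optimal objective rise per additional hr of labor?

5

Binding: glaze and labor. Non-binding: clay (13 unused).
By complementary slackness, y = 0 for the non-binding constraint.
Dual feasibility on the basic columns requires 3·y_glaze + 1·y_labor = 20, 6·y_glaze + 4·y_labor = 50.
→ y_glaze = 5 and y_labor = 5.
Shadow price of labor = 5.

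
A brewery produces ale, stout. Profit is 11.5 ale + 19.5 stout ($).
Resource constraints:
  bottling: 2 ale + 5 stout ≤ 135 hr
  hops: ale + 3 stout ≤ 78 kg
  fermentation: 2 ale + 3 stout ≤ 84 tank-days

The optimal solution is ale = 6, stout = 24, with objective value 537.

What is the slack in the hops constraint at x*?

0

hops used = 1·6 + 3·24 = 78; slack = 78 − 78 = 0.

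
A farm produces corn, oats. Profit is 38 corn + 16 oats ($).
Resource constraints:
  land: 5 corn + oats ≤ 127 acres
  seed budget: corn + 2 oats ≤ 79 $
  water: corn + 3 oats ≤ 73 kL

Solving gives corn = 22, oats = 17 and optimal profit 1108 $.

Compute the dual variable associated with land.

7

At the optimum: land uses 127 of 127 (binding); seed budget uses 56 of 79 (slack = 23); water uses 73 of 73 (binding).
By complementary slackness, y = 0 for the non-binding constraint.
Dual feasibility on the basic columns requires 5·y_land + 1·y_water = 38, 1·y_land + 3·y_water = 16.
This yields shadow prices y_land = 7, y_water = 3.
Shadow price of land = 7.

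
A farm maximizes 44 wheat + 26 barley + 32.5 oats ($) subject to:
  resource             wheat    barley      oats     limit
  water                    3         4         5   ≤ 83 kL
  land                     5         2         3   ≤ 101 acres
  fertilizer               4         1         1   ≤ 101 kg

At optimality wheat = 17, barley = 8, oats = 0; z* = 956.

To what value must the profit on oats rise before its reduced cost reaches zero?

Check each constraint at x*: water 83/83 (tight); land 101/101 (tight); fertilizer 76/101 (slack 25).
Slack constraints have shadow price 0 (complementary slackness).
Dual feasibility on the basic columns requires 3·y_water + 5·y_land = 44, 4·y_water + 2·y_land = 26.
→ y_water = 3 and y_land = 7.
oats enters the basis when its profit ≥ yᵀa₃ = 3·5 + 7·3 = 36.

36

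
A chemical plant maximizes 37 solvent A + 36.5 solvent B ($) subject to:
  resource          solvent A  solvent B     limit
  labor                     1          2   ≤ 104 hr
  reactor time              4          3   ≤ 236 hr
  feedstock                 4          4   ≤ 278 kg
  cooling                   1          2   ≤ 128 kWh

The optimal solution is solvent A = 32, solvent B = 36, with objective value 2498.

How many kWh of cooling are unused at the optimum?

24

cooling used = 1·32 + 2·36 = 104; slack = 128 − 104 = 24.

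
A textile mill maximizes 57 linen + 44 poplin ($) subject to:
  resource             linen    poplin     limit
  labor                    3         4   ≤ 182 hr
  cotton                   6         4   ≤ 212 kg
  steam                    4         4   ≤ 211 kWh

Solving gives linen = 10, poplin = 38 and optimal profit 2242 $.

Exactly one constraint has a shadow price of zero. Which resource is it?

labor: 182/182 (binding)
cotton: 212/212 (binding)
steam: 192/211 (slack 19)
By complementary slackness, a constraint with positive slack has shadow price 0 → steam.

steam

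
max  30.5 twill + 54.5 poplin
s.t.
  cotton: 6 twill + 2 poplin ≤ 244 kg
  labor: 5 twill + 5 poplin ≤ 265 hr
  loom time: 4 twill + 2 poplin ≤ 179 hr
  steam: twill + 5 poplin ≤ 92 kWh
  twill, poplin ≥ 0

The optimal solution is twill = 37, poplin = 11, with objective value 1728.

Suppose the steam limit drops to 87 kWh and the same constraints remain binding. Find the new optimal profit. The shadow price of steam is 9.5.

Δb = -5, so new z* = 1728 + (9.5)·(-5) = 1728 − 47.5 = 1680.5.

1680.5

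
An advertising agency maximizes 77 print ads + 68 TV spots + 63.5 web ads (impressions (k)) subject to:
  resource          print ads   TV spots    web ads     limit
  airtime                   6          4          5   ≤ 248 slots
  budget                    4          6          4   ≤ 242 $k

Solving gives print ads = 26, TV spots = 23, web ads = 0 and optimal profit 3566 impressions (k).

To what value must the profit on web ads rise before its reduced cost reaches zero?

Both airtime and budget are binding at x*.
Dual feasibility on the basic columns requires 6·y_airtime + 4·y_budget = 77, 4·y_airtime + 6·y_budget = 68.
This yields shadow prices y_airtime = 9.5, y_budget = 5.
web ads enters the basis when its profit ≥ yᵀa₃ = 9.5·5 + 5·4 = 67.5.

67.5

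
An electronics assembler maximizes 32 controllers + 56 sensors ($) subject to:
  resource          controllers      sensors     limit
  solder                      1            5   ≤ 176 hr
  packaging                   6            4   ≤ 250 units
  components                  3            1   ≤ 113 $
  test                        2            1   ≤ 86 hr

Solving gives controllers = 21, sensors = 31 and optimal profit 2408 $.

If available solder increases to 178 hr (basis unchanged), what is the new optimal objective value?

At the optimum: solder uses 176 of 176 (binding); packaging uses 250 of 250 (binding); components uses 94 of 113 (slack = 19); test uses 73 of 86 (slack = 13).
Slack constraints have shadow price 0 (complementary slackness).
Dual feasibility on the basic columns requires 1·y_solder + 6·y_packaging = 32, 5·y_solder + 4·y_packaging = 56.
This yields shadow prices y_solder = 8, y_packaging = 4.
Δz = y_solder·Δb = 8 × (2) = 16, so new z* = 2408 + 16 = 2424.

2424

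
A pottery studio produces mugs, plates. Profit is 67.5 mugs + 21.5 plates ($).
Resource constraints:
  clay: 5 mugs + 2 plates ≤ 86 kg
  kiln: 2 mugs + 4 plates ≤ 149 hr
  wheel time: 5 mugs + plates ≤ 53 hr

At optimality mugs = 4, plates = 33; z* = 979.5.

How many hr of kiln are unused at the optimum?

kiln used = 2·4 + 4·33 = 140; slack = 149 − 140 = 9.

9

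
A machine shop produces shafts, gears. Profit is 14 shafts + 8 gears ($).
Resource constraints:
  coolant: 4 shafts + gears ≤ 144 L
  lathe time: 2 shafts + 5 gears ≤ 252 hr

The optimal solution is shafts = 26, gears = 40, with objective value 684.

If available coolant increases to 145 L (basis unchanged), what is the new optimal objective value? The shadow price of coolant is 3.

687

Δb = 1, so new z* = 684 + (3)·(1) = 684 + 3 = 687.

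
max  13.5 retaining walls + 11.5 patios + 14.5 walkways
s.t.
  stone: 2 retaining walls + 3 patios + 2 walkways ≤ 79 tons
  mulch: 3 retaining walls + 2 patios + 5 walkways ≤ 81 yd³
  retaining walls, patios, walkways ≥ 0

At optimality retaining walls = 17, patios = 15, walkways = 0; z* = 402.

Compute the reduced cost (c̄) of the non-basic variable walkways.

Both stone and mulch are binding at x*.
Dual feasibility on the basic columns requires 2·y_stone + 3·y_mulch = 13.5, 3·y_stone + 2·y_mulch = 11.5.
→ y_stone = 1.5 and y_mulch = 3.5.
Reduced cost of walkways: c₃ − yᵀa₃ = 14.5 − (1.5·2 + 3.5·5) = 14.5 − 20.5 = -6.

-6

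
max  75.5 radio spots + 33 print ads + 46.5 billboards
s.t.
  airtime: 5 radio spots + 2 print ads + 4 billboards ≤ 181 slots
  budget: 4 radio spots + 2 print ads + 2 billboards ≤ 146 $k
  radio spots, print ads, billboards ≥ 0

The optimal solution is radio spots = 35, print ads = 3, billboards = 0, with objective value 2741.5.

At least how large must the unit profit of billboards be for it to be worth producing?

52

At the optimum: airtime uses 181 of 181 (binding); budget uses 146 of 146 (binding).
From A_Bᵀ y = c: 5·y_airtime + 4·y_budget = 75.5; 2·y_airtime + 2·y_budget = 33.
This yields shadow prices y_airtime = 9.5, y_budget = 7.
billboards enters the basis when its profit ≥ yᵀa₃ = 9.5·4 + 7·2 = 52.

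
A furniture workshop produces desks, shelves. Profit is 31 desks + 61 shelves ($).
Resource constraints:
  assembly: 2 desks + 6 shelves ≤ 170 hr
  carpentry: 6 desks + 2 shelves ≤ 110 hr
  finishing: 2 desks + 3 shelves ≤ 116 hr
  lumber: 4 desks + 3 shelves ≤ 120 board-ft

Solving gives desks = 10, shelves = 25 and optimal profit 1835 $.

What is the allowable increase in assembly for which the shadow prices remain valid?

Binding constraints: assembly, carpentry. The basis is B = [[2,6],[6,2]] with det -32.
Per unit increase in assembly, x* moves by d = (-0.0625, 0.1875).
The basis stays optimal until lumber becomes binding; allowable increase = 16 hr.

16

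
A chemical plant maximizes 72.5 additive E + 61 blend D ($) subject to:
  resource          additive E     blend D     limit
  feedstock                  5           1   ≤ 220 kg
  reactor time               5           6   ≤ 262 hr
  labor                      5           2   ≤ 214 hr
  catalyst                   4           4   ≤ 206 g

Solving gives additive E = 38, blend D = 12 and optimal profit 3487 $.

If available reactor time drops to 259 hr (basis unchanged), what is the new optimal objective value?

Binding: reactor time and labor. Non-binding: feedstock (18 unused), catalyst (6 unused).
Slack constraints have shadow price 0 (complementary slackness).
From A_Bᵀ y = c: 5·y_reactor time + 5·y_labor = 72.5; 6·y_reactor time + 2·y_labor = 61.
Solving: y_reactor time = 8, y_labor = 6.5.
Δz = y_reactor time·Δb = 8 × (-3) = -24, so new z* = 3487 − 24 = 3463.

3463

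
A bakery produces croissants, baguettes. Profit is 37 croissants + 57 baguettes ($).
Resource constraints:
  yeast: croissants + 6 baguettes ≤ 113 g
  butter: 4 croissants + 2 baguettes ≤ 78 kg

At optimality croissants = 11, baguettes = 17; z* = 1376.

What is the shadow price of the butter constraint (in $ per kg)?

Both yeast and butter are binding at x*.
From A_Bᵀ y = c: 1·y_yeast + 4·y_butter = 37; 6·y_yeast + 2·y_butter = 57.
Solving: y_yeast = 7, y_butter = 7.5.
Shadow price of butter = 7.5.

7.5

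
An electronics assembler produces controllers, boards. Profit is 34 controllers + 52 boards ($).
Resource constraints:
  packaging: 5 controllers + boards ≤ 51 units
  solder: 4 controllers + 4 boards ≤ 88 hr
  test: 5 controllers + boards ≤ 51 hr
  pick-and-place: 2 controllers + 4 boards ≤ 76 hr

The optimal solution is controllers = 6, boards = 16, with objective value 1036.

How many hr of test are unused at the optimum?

test used = 5·6 + 1·16 = 46; slack = 51 − 46 = 5.

5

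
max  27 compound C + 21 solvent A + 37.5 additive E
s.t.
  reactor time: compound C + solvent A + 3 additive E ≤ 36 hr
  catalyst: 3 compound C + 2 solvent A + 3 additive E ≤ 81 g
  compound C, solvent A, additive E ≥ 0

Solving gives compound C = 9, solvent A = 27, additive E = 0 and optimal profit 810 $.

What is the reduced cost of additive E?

At the optimum: reactor time uses 36 of 36 (binding); catalyst uses 81 of 81 (binding).
From A_Bᵀ y = c: 1·y_reactor time + 3·y_catalyst = 27; 1·y_reactor time + 2·y_catalyst = 21.
Solving: y_reactor time = 9, y_catalyst = 6.
Reduced cost of additive E: c₃ − yᵀa₃ = 37.5 − (9·3 + 6·3) = 37.5 − 45 = -7.5.

-7.5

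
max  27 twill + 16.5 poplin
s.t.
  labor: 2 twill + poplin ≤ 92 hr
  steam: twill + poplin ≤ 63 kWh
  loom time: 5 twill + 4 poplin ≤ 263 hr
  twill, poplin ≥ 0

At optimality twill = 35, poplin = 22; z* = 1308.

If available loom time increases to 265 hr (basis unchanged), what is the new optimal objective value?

1312

Check each constraint at x*: labor 92/92 (tight); steam 57/63 (slack 6); loom time 263/263 (tight).
By complementary slackness, y = 0 for the non-binding constraint.
From A_Bᵀ y = c: 2·y_labor + 5·y_loom time = 27; 1·y_labor + 4·y_loom time = 16.5.
Solving: y_labor = 8.5, y_loom time = 2.
Δz = y_loom time·Δb = 2 × (2) = 4, so new z* = 1308 + 4 = 1312.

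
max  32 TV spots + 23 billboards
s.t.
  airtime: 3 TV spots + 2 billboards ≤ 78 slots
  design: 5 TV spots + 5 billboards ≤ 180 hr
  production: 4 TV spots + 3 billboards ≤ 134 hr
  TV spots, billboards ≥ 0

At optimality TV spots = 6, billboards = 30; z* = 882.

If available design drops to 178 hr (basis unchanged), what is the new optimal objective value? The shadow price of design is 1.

Δb = -2, so new z* = 882 + (1)·(-2) = 882 − 2 = 880.

880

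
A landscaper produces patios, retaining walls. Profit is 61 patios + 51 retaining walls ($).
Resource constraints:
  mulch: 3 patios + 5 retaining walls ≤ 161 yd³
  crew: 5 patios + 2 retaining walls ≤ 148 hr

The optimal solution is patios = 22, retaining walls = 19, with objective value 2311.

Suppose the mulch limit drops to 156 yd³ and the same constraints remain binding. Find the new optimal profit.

Both mulch and crew are binding at x*.
The binding rows give the dual system: 3·y_mulch + 5·y_crew = 61 and 5·y_mulch + 2·y_crew = 51.
This yields shadow prices y_mulch = 7, y_crew = 8.
Δz = y_mulch·Δb = 7 × (-5) = -35, so new z* = 2311 − 35 = 2276.

2276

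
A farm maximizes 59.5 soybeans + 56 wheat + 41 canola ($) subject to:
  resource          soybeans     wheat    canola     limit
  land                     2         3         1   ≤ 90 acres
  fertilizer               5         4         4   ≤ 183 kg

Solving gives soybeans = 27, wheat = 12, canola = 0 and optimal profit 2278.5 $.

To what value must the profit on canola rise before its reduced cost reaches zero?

At the optimum: land uses 90 of 90 (binding); fertilizer uses 183 of 183 (binding).
Dual feasibility on the basic columns requires 2·y_land + 5·y_fertilizer = 59.5, 3·y_land + 4·y_fertilizer = 56.
This yields shadow prices y_land = 6, y_fertilizer = 9.5.
canola enters the basis when its profit ≥ yᵀa₃ = 6·1 + 9.5·4 = 44.

44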